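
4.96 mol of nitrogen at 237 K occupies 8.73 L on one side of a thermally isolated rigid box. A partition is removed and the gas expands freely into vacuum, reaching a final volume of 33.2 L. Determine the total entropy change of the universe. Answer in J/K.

ΔS_universe = 55.1 J/K

For an ideal gas in free expansion Q = 0 and W = 0, so T is unchanged.
Entropy is a state function; using a reversible isothermal path, ΔS_gas = nR ln(V₂/V₁) = 4.96 × 8.314 × ln(33.2/8.73) = 55.1 J/K.
The insulated surroundings exchange no heat, so ΔS_surr = 0 and ΔS_universe = ΔS_gas.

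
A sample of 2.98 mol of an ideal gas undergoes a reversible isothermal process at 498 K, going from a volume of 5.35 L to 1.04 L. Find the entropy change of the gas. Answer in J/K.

For an isothermal ideal gas ΔS_gas = nR ln(V₂/V₁) = 2.98 × 8.314 × ln(1.04/5.35) = -40.6 J/K.

ΔS_gas = -40.6 J/K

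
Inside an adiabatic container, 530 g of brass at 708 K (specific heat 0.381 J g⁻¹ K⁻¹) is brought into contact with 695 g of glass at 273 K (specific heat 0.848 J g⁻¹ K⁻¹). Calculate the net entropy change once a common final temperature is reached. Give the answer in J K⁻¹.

ΔS_total = 77.5 J/K

Energy balance: T_f = (m₁c₁T₁ + m₂c₂T₂)/(m₁c₁ + m₂c₂) = 384.01 K.
ΔS₁ = m₁c₁ ln(T_f/T₁) = 201.93 × ln(384.01/708) = -123.54 J/K.
ΔS₂ = m₂c₂ ln(T_f/T₂) = 589.36 × ln(384.01/273) = 201.08 J/K.
ΔS_total = -123.54 + 201.08 = 77.5 J/K.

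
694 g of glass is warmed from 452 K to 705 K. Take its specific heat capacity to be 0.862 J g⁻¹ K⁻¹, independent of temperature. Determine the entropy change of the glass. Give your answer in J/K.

ΔS = 266 J/K

ΔS = ∫dQ_rev/T = m c ln(T₂/T₁) = 694 × 0.862 × ln(705/452) = 266 J/K.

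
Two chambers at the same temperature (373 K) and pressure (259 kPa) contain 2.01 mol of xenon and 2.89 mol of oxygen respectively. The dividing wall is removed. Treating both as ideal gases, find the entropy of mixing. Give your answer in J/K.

Mole fractions: x_A = 2.01/4.9 = 0.41, x_B = 0.59.
ΔS_mix = −R(n_A ln x_A + n_B ln x_B) = −8.314 × (2.01 ln 0.41 + 2.89 ln 0.59) = 27.6 J/K.

ΔS_mix = 27.6 J/K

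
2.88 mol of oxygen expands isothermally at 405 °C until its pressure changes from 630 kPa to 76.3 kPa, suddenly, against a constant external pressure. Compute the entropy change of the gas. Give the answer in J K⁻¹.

Entropy is a state function, so ΔS_gas depends only on the end states.
For an isothermal ideal gas ΔS_gas = nR ln(P₁/P₂) = 2.88 × 8.314 × ln(630/76.3) = 50.5 J/K.

ΔS_gas = 50.5 J/K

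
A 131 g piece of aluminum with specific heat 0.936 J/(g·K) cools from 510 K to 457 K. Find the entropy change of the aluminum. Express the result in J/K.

ΔS = -13.5 J/K

ΔS = ∫dQ_rev/T = m c ln(T₂/T₁) = 131 × 0.936 × ln(457/510) = -13.5 J/K.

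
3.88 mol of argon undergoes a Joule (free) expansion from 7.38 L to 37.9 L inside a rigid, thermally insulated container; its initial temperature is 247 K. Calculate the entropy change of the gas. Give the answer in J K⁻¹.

ΔS_gas = 52.8 J/K

No heat is exchanged and no work is done, so the ideal-gas temperature stays constant.
Entropy is a state function; using a reversible isothermal path, ΔS_gas = nR ln(V₂/V₁) = 3.88 × 8.314 × ln(37.9/7.38) = 52.8 J/K.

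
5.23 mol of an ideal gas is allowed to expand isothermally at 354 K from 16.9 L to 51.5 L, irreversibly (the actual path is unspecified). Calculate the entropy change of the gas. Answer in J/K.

ΔS_gas = 48.5 J/K

Entropy is a state function, so ΔS_gas depends only on the end states.
For an isothermal ideal gas ΔS_gas = nR ln(V₂/V₁) = 5.23 × 8.314 × ln(51.5/16.9) = 48.5 J/K.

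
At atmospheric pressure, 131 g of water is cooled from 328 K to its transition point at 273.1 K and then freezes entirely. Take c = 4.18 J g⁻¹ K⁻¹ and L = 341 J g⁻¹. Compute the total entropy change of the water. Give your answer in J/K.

Cooling step: ΔS₁ = m c ln(T_tr/T_i) = 131 × 4.18 × ln(273.1/328) = -100.3 J/K.
Phase change: ΔS₂ = −mL/T_tr = −131 × 341 / 273.1 = -163.6 J/K.
ΔS_total = (-100.3) + (-163.6) = -264 J/K.

ΔS = -264 J/K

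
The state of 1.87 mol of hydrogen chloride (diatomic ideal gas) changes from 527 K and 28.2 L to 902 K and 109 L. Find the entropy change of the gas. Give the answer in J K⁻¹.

Entropy is a state function: ΔS = nC_V ln(T₂/T₁) + nR ln(V₂/V₁), with C_V = 5R/2 = 20.79 J mol⁻¹ K⁻¹ for a diatomic ideal gas.
ΔS = 1.87 × [20.79 × ln(902/527) + 8.314 × ln(109/28.2)] = 41.9 J/K.

ΔS = 41.9 J/K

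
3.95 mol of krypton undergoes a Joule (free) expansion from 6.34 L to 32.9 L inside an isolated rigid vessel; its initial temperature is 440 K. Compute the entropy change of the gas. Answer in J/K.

ΔS_gas = 54.1 J/K

For an ideal gas in free expansion Q = 0 and W = 0, so T is unchanged.
Entropy is a state function; using a reversible isothermal path, ΔS_gas = nR ln(V₂/V₁) = 3.95 × 8.314 × ln(32.9/6.34) = 54.1 J/K.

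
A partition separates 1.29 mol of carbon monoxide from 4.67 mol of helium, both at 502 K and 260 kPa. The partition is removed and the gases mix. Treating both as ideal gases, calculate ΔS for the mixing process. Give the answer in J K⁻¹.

Mole fractions: x_A = 1.29/5.96 = 0.216, x_B = 0.784.
ΔS_mix = −R(n_A ln x_A + n_B ln x_B) = −8.314 × (1.29 ln 0.216 + 4.67 ln 0.784) = 25.9 J/K.

ΔS_mix = 25.9 J/K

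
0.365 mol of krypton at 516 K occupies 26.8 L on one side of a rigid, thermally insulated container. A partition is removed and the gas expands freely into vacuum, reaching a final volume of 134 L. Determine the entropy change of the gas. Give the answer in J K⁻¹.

ΔS_gas = 4.88 J/K

No heat is exchanged and no work is done, so the ideal-gas temperature stays constant.
Entropy is a state function; using a reversible isothermal path, ΔS_gas = nR ln(V₂/V₁) = 0.365 × 8.314 × ln(134/26.8) = 4.88 J/K.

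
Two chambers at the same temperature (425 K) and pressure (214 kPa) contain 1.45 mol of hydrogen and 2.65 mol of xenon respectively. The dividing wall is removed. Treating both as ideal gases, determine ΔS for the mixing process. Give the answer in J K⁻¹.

ΔS_mix = 22.1 J/K

Mole fractions: x_A = 1.45/4.1 = 0.354, x_B = 0.646.
ΔS_mix = −R(n_A ln x_A + n_B ln x_B) = −8.314 × (1.45 ln 0.354 + 2.65 ln 0.646) = 22.1 J/K.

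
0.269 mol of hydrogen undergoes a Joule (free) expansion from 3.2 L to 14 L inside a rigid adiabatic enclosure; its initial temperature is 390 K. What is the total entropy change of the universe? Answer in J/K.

No heat is exchanged and no work is done, so the ideal-gas temperature stays constant.
Entropy is a state function; using a reversible isothermal path, ΔS_gas = nR ln(V₂/V₁) = 0.269 × 8.314 × ln(14/3.2) = 3.3 J/K.
The insulated surroundings exchange no heat, so ΔS_surr = 0 and ΔS_universe = ΔS_gas.

ΔS_universe = 3.3 J/K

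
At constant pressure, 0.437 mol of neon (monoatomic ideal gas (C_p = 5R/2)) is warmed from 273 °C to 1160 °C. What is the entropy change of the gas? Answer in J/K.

ΔS = 8.76 J/K

In kelvin: T₁ = 546.15 K, T₂ = 1433.15 K. At constant pressure, ΔS = nC_p ln(T₂/T₁) with C_p = 5R/2 = 20.79 J mol⁻¹ K⁻¹.
ΔS = 0.437 × 20.79 × ln(1433.15/546.15) = 8.76 J/K.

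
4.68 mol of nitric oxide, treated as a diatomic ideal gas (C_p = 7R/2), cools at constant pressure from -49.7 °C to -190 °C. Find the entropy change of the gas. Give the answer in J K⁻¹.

In kelvin: T₁ = 223.45 K, T₂ = 83.15 K. At constant pressure, ΔS = nC_p ln(T₂/T₁) with C_p = 7R/2 = 29.1 J mol⁻¹ K⁻¹.
ΔS = 4.68 × 29.1 × ln(83.15/223.45) = -135 J/K.

ΔS = -135 J/K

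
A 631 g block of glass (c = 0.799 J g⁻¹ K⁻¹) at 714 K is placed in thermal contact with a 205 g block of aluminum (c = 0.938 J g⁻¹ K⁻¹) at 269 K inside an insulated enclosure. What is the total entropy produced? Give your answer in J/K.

ΔS_total = 56.2 J/K

Energy balance: T_f = (m₁c₁T₁ + m₂c₂T₂)/(m₁c₁ + m₂c₂) = 591.14 K.
ΔS₁ = m₁c₁ ln(T_f/T₁) = 504.169 × ln(591.14/714) = -95.2 J/K.
ΔS₂ = m₂c₂ ln(T_f/T₂) = 192.29 × ln(591.14/269) = 151.4 J/K.
ΔS_total = -95.2 + 151.4 = 56.2 J/K.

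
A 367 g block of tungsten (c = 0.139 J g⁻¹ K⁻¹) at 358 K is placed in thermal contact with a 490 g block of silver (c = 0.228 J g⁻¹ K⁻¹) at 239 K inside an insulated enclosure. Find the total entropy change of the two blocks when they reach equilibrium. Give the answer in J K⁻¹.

Energy balance: T_f = (m₁c₁T₁ + m₂c₂T₂)/(m₁c₁ + m₂c₂) = 276.3 K.
ΔS₁ = m₁c₁ ln(T_f/T₁) = 51.013 × ln(276.3/358) = -13.21 J/K.
ΔS₂ = m₂c₂ ln(T_f/T₂) = 111.72 × ln(276.3/239) = 16.2 J/K.
ΔS_total = -13.21 + 16.2 = 2.99 J/K.

ΔS_total = 2.99 J/K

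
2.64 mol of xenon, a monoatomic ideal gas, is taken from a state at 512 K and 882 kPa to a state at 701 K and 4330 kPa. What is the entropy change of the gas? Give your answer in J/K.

ΔS = -17.7 J/K

ΔS = nC_p ln(T₂/T₁) − nR ln(P₂/P₁), with C_p = 5R/2 = 20.79 J mol⁻¹ K⁻¹ for a monoatomic ideal gas.
ΔS = 2.64 × [20.79 × ln(701/512) − 8.314 × ln(4330/882)] = -17.7 J/K.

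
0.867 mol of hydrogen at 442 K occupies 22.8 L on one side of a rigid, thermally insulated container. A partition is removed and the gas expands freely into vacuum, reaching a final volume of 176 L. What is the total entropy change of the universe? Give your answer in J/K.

ΔS_universe = 14.7 J/K

No heat is exchanged and no work is done, so the ideal-gas temperature stays constant.
Entropy is a state function; using a reversible isothermal path, ΔS_gas = nR ln(V₂/V₁) = 0.867 × 8.314 × ln(176/22.8) = 14.7 J/K.
The insulated surroundings exchange no heat, so ΔS_surr = 0 and ΔS_universe = ΔS_gas.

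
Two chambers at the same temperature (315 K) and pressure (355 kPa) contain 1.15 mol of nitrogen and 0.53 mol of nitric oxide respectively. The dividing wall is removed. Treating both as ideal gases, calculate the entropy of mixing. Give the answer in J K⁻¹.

Mole fractions: x_A = 1.15/1.68 = 0.685, x_B = 0.315.
ΔS_mix = −R(n_A ln x_A + n_B ln x_B) = −8.314 × (1.15 ln 0.685 + 0.53 ln 0.315) = 8.71 J/K.

ΔS_mix = 8.71 J/K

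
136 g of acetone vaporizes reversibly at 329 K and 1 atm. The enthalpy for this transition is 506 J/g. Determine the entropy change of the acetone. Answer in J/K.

Heat absorbed by the substance: Q = mL = 136 × 506 = 68816 J.
At constant T, ΔS = Q_rev/T = 68816 / 329 = 209 J/K.

ΔS = 209 J/K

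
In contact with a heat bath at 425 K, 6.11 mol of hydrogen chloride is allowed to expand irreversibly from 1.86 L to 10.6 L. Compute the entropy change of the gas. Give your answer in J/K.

ΔS_gas = 88.4 J/K

Entropy is a state function, so ΔS_gas depends only on the end states.
For an isothermal ideal gas ΔS_gas = nR ln(V₂/V₁) = 6.11 × 8.314 × ln(10.6/1.86) = 88.4 J/K.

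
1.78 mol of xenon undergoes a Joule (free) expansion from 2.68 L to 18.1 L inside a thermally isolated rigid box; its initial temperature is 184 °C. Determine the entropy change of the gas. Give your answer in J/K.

ΔS_gas = 28.3 J/K

For an ideal gas in free expansion Q = 0 and W = 0, so T is unchanged.
Entropy is a state function; using a reversible isothermal path, ΔS_gas = nR ln(V₂/V₁) = 1.78 × 8.314 × ln(18.1/2.68) = 28.3 J/K.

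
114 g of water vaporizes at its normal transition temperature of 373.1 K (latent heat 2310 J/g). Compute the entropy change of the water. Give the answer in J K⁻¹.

Heat absorbed by the substance: Q = mL = 114 × 2310 = 263340 J.
At constant T, ΔS = Q_rev/T = 263340 / 373.1 = 706 J/K.

ΔS = 706 J/K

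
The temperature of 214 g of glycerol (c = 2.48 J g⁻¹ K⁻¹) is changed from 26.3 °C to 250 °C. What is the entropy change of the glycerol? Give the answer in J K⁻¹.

In kelvin: T₁ = 299.45 K, T₂ = 523.15 K. ΔS = ∫dQ_rev/T = m c ln(T₂/T₁) = 214 × 2.48 × ln(523.15/299.45) = 296 J/K.

ΔS = 296 J/K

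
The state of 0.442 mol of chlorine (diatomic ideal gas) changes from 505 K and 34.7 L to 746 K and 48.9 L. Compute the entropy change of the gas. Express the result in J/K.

ΔS = 4.85 J/K

Entropy is a state function: ΔS = nC_V ln(T₂/T₁) + nR ln(V₂/V₁), with C_V = 5R/2 = 20.79 J mol⁻¹ K⁻¹ for a diatomic ideal gas.
ΔS = 0.442 × [20.79 × ln(746/505) + 8.314 × ln(48.9/34.7)] = 4.85 J/K.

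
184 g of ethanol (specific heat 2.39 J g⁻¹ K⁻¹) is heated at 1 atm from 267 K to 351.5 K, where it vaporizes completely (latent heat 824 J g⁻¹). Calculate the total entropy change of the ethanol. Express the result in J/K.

Warming step: ΔS₁ = m c ln(T_tr/T_i) = 184 × 2.39 × ln(351.5/267) = 120.9 J/K.
Phase change: ΔS₂ = +mL/T_tr = 184 × 824 / 351.5 = 431.3 J/K.
ΔS_total = (120.9) + (431.3) = 552 J/K.

ΔS = 552 J/K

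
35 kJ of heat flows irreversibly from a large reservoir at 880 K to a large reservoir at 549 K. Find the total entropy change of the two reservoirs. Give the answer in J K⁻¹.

ΔS_total = 24 J/K

ΔS_hot = −Q/T_H = −35000/880 = -39.77 J/K and ΔS_cold = +Q/T_C = 35000/549 = 63.75 J/K.
ΔS_total = -39.77 + 63.75 = 24 J/K, positive as the second law requires.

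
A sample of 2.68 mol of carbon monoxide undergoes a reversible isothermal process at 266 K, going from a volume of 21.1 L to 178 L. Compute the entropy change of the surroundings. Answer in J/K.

ΔS_surr = -47.5 J/K

For an isothermal ideal gas ΔS_gas = nR ln(V₂/V₁) = 2.68 × 8.314 × ln(178/21.1) = 47.5 J/K.
The process is reversible, so ΔS_surr = −ΔS_gas = -47.5 J/K and ΔS_universe = 0.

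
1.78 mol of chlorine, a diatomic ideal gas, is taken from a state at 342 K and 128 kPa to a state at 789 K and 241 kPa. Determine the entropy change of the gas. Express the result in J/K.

ΔS = 33.9 J/K

ΔS = nC_p ln(T₂/T₁) − nR ln(P₂/P₁), with C_p = 7R/2 = 29.1 J mol⁻¹ K⁻¹ for a diatomic ideal gas.
ΔS = 1.78 × [29.1 × ln(789/342) − 8.314 × ln(241/128)] = 33.9 J/K.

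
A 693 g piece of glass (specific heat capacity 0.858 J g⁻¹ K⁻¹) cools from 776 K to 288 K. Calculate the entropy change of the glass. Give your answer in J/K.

ΔS = -589 J/K

ΔS = ∫dQ_rev/T = m c ln(T₂/T₁) = 693 × 0.858 × ln(288/776) = -589 J/K.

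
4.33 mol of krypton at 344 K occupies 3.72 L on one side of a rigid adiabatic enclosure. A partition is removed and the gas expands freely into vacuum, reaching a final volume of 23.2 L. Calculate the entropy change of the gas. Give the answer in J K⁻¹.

ΔS_gas = 65.9 J/K

No heat is exchanged and no work is done, so the ideal-gas temperature stays constant.
Entropy is a state function; using a reversible isothermal path, ΔS_gas = nR ln(V₂/V₁) = 4.33 × 8.314 × ln(23.2/3.72) = 65.9 J/K.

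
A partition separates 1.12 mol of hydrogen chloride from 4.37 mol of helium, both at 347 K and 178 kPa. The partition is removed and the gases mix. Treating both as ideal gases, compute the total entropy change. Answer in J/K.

Mole fractions: x_A = 1.12/5.49 = 0.204, x_B = 0.796.
ΔS_mix = −R(n_A ln x_A + n_B ln x_B) = −8.314 × (1.12 ln 0.204 + 4.37 ln 0.796) = 23.1 J/K.

ΔS_mix = 23.1 J/K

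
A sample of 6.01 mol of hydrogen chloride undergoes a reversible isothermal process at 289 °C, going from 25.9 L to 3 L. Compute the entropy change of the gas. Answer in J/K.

ΔS_gas = -108 J/K

For an isothermal ideal gas ΔS_gas = nR ln(V₂/V₁) = 6.01 × 8.314 × ln(3/25.9) = -108 J/K.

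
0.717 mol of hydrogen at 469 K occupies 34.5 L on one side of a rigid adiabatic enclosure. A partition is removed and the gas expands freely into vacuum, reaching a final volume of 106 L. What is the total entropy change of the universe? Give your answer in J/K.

ΔS_universe = 6.69 J/K

For an ideal gas in free expansion Q = 0 and W = 0, so T is unchanged.
Entropy is a state function; using a reversible isothermal path, ΔS_gas = nR ln(V₂/V₁) = 0.717 × 8.314 × ln(106/34.5) = 6.69 J/K.
The insulated surroundings exchange no heat, so ΔS_surr = 0 and ΔS_universe = ΔS_gas.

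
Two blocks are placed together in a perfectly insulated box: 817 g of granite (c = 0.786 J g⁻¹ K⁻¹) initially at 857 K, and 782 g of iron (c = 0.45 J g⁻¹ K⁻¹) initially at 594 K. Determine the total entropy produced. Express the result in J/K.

ΔS_total = 14.7 J/K

Energy balance: T_f = (m₁c₁T₁ + m₂c₂T₂)/(m₁c₁ + m₂c₂) = 763.9 K.
ΔS₁ = m₁c₁ ln(T_f/T₁) = 642.162 × ln(763.9/857) = -73.85 J/K.
ΔS₂ = m₂c₂ ln(T_f/T₂) = 351.9 × ln(763.9/594) = 88.52 J/K.
ΔS_total = -73.85 + 88.52 = 14.7 J/K.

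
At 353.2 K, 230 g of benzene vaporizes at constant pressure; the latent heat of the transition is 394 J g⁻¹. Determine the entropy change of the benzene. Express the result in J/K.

ΔS = 257 J/K

Heat absorbed by the substance: Q = mL = 230 × 394 = 90620 J.
At constant T, ΔS = Q_rev/T = 90620 / 353.2 = 257 J/K.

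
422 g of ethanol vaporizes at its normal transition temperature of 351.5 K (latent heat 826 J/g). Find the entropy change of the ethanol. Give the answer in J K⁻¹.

Heat absorbed by the substance: Q = mL = 422 × 826 = 348572 J.
At constant T, ΔS = Q_rev/T = 348572 / 351.5 = 992 J/K.

ΔS = 992 J/K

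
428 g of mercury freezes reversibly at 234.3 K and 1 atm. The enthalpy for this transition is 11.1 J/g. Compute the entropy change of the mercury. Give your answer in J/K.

ΔS = -20.3 J/K

Heat released by the substance: Q = −mL = −428 × 11.1 = −4750.8 J.
At constant T, ΔS = Q_rev/T = −4750.8 / 234.3 = -20.3 J/K.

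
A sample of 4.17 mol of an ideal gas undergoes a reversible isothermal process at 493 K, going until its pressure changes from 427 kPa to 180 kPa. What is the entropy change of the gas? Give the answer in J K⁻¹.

ΔS_gas = 29.9 J/K

For an isothermal ideal gas ΔS_gas = nR ln(P₁/P₂) = 4.17 × 8.314 × ln(427/180) = 29.9 J/K.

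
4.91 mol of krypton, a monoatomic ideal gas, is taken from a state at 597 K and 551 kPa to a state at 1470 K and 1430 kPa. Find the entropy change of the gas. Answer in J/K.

ΔS = nC_p ln(T₂/T₁) − nR ln(P₂/P₁), with C_p = 5R/2 = 20.79 J mol⁻¹ K⁻¹ for a monoatomic ideal gas.
ΔS = 4.91 × [20.79 × ln(1470/597) − 8.314 × ln(1430/551)] = 53 J/K.

ΔS = 53 J/K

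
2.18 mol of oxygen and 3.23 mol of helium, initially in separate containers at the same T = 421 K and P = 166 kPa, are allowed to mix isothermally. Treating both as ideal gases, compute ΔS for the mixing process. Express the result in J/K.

ΔS_mix = 30.3 J/K

Mole fractions: x_A = 2.18/5.41 = 0.403, x_B = 0.597.
ΔS_mix = −R(n_A ln x_A + n_B ln x_B) = −8.314 × (2.18 ln 0.403 + 3.23 ln 0.597) = 30.3 J/K.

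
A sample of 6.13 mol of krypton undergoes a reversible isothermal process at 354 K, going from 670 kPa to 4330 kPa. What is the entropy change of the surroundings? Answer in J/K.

For an isothermal ideal gas ΔS_gas = nR ln(P₁/P₂) = 6.13 × 8.314 × ln(670/4330) = -95.1 J/K.
The process is reversible, so ΔS_surr = −ΔS_gas = 95.1 J/K and ΔS_universe = 0.

ΔS_surr = 95.1 J/K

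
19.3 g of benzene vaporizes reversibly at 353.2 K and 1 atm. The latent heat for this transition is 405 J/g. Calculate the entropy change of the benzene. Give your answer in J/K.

ΔS = 22.1 J/K

Heat absorbed by the substance: Q = mL = 19.3 × 405 = 7816.5 J.
At constant T, ΔS = Q_rev/T = 7816.5 / 353.2 = 22.1 J/K.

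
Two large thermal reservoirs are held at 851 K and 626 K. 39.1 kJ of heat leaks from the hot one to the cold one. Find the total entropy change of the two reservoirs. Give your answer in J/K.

ΔS_hot = −Q/T_H = −39100/851 = -45.95 J/K and ΔS_cold = +Q/T_C = 39100/626 = 62.46 J/K.
ΔS_total = -45.95 + 62.46 = 16.5 J/K, positive as the second law requires.

ΔS_total = 16.5 J/K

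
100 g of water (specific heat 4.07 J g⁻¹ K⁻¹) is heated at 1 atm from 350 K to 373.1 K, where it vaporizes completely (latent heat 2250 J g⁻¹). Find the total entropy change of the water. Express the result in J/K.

ΔS = 629 J/K

Warming step: ΔS₁ = m c ln(T_tr/T_i) = 100 × 4.07 × ln(373.1/350) = 26.01 J/K.
Phase change: ΔS₂ = +mL/T_tr = 100 × 2250 / 373.1 = 603.1 J/K.
ΔS_total = (26.01) + (603.1) = 629 J/K.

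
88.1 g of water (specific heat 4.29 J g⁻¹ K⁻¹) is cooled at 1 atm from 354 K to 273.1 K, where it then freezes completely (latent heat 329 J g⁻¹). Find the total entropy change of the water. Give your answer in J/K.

ΔS = -204 J/K

Cooling step: ΔS₁ = m c ln(T_tr/T_i) = 88.1 × 4.29 × ln(273.1/354) = -98.06 J/K.
Phase change: ΔS₂ = −mL/T_tr = −88.1 × 329 / 273.1 = -106.1 J/K.
ΔS_total = (-98.06) + (-106.1) = -204 J/K.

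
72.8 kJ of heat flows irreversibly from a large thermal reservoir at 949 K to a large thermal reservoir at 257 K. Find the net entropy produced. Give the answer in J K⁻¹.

ΔS_total = 207 J/K

ΔS_hot = −Q/T_H = −72800/949 = -76.71 J/K and ΔS_cold = +Q/T_C = 72800/257 = 283.3 J/K.
ΔS_total = -76.71 + 283.3 = 207 J/K, positive as the second law requires.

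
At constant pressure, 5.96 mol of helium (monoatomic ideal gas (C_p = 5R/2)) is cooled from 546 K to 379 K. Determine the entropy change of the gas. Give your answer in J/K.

ΔS = -45.2 J/K

At constant pressure, ΔS = nC_p ln(T₂/T₁) with C_p = 5R/2 = 20.79 J mol⁻¹ K⁻¹.
ΔS = 5.96 × 20.79 × ln(379/546) = -45.2 J/K.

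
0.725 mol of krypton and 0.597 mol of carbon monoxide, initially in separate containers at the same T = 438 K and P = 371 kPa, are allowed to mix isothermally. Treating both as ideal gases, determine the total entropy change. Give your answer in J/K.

Mole fractions: x_A = 0.725/1.32 = 0.548, x_B = 0.452.
ΔS_mix = −R(n_A ln x_A + n_B ln x_B) = −8.314 × (0.725 ln 0.548 + 0.597 ln 0.452) = 7.57 J/K.

ΔS_mix = 7.57 J/K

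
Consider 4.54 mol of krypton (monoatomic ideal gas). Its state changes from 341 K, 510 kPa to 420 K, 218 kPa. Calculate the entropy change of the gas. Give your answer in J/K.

ΔS = nC_p ln(T₂/T₁) − nR ln(P₂/P₁), with C_p = 5R/2 = 20.79 J mol⁻¹ K⁻¹ for a monoatomic ideal gas.
ΔS = 4.54 × [20.79 × ln(420/341) − 8.314 × ln(218/510)] = 51.7 J/K.

ΔS = 51.7 J/K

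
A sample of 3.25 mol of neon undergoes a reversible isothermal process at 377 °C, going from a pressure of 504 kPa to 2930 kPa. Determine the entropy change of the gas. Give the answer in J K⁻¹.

ΔS_gas = -47.6 J/K

For an isothermal ideal gas ΔS_gas = nR ln(P₁/P₂) = 3.25 × 8.314 × ln(504/2930) = -47.6 J/K.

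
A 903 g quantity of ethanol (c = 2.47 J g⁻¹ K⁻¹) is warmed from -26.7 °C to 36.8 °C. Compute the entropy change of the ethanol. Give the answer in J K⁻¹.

ΔS = 511 J/K

In kelvin: T₁ = 246.45 K, T₂ = 309.95 K. ΔS = ∫dQ_rev/T = m c ln(T₂/T₁) = 903 × 2.47 × ln(309.95/246.45) = 511 J/K.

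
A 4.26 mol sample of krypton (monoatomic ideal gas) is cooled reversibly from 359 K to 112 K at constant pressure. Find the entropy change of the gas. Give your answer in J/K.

ΔS = -103 J/K

At constant pressure, ΔS = nC_p ln(T₂/T₁) with C_p = 5R/2 = 20.79 J mol⁻¹ K⁻¹.
ΔS = 4.26 × 20.79 × ln(112/359) = -103 J/K.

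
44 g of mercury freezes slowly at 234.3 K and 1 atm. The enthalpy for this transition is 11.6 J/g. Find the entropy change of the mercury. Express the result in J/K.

ΔS = -2.18 J/K

Heat released by the substance: Q = −mL = −44 × 11.6 = −510.4 J.
At constant T, ΔS = Q_rev/T = −510.4 / 234.3 = -2.18 J/K.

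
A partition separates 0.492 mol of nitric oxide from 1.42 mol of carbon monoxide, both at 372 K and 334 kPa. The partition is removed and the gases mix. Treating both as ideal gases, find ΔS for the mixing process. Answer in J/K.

Mole fractions: x_A = 0.492/1.91 = 0.257, x_B = 0.743.
ΔS_mix = −R(n_A ln x_A + n_B ln x_B) = −8.314 × (0.492 ln 0.257 + 1.42 ln 0.743) = 9.06 J/K.

ΔS_mix = 9.06 J/K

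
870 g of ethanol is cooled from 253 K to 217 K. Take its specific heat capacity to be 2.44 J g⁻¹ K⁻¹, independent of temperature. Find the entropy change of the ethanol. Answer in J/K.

ΔS = -326 J/K

ΔS = ∫dQ_rev/T = m c ln(T₂/T₁) = 870 × 2.44 × ln(217/253) = -326 J/K.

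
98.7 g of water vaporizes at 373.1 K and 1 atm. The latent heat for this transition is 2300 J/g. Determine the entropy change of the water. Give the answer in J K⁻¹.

ΔS = 608 J/K

Heat absorbed by the substance: Q = mL = 98.7 × 2300 = 227010 J.
At constant T, ΔS = Q_rev/T = 227010 / 373.1 = 608 J/K.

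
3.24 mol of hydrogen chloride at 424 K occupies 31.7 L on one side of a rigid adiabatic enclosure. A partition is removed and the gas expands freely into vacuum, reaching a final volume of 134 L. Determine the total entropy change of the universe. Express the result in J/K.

ΔS_universe = 38.8 J/K

No heat is exchanged and no work is done, so the ideal-gas temperature stays constant.
Entropy is a state function; using a reversible isothermal path, ΔS_gas = nR ln(V₂/V₁) = 3.24 × 8.314 × ln(134/31.7) = 38.8 J/K.
The insulated surroundings exchange no heat, so ΔS_surr = 0 and ΔS_universe = ΔS_gas.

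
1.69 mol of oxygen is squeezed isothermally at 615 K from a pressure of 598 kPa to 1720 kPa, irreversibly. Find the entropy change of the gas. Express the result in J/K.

Entropy is a state function, so ΔS_gas depends only on the end states.
For an isothermal ideal gas ΔS_gas = nR ln(P₁/P₂) = 1.69 × 8.314 × ln(598/1720) = -14.8 J/K.

ΔS_gas = -14.8 J/K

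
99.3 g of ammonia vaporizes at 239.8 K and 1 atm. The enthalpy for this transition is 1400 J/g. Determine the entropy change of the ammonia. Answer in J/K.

ΔS = 580 J/K

Heat absorbed by the substance: Q = mL = 99.3 × 1400 = 139020 J.
At constant T, ΔS = Q_rev/T = 139020 / 239.8 = 580 J/K.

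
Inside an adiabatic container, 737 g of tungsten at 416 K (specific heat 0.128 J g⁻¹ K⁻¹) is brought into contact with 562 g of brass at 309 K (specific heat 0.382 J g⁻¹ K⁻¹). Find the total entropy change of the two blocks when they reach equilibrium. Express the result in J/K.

ΔS_total = 3 J/K

Energy balance: T_f = (m₁c₁T₁ + m₂c₂T₂)/(m₁c₁ + m₂c₂) = 341.66 K.
ΔS₁ = m₁c₁ ln(T_f/T₁) = 94.336 × ln(341.66/416) = -18.57 J/K.
ΔS₂ = m₂c₂ ln(T_f/T₂) = 214.684 × ln(341.66/309) = 21.57 J/K.
ΔS_total = -18.57 + 21.57 = 3 J/K.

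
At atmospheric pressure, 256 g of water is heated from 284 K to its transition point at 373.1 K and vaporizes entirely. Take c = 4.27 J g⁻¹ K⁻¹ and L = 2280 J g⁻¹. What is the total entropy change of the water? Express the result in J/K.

ΔS = 1860 J/K

Warming step: ΔS₁ = m c ln(T_tr/T_i) = 256 × 4.27 × ln(373.1/284) = 298.3 J/K.
Phase change: ΔS₂ = +mL/T_tr = 256 × 2280 / 373.1 = 1564 J/K.
ΔS_total = (298.3) + (1564) = 1860 J/K.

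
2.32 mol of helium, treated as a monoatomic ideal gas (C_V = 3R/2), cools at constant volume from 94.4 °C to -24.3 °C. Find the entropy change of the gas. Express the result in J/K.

In kelvin: T₁ = 367.55 K, T₂ = 248.85 K. At constant volume, ΔS = nC_V ln(T₂/T₁) with C_V = 3R/2 = 12.47 J mol⁻¹ K⁻¹.
ΔS = 2.32 × 12.47 × ln(248.85/367.55) = -11.3 J/K.

ΔS = -11.3 J/K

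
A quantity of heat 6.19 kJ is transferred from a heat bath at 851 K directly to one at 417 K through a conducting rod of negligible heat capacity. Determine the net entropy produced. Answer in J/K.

ΔS_total = 7.57 J/K

ΔS_hot = −Q/T_H = −6190/851 = -7.274 J/K and ΔS_cold = +Q/T_C = 6190/417 = 14.84 J/K.
ΔS_total = -7.274 + 14.84 = 7.57 J/K, positive as the second law requires.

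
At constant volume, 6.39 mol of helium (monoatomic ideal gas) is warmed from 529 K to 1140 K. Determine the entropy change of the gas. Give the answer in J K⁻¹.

At constant volume, ΔS = nC_V ln(T₂/T₁) with C_V = 3R/2 = 12.47 J mol⁻¹ K⁻¹.
ΔS = 6.39 × 12.47 × ln(1140/529) = 61.2 J/K.

ΔS = 61.2 J/K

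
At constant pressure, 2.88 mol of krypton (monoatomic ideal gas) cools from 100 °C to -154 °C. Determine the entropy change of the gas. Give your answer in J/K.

In kelvin: T₁ = 373.15 K, T₂ = 119.15 K. At constant pressure, ΔS = nC_p ln(T₂/T₁) with C_p = 5R/2 = 20.79 J mol⁻¹ K⁻¹.
ΔS = 2.88 × 20.79 × ln(119.15/373.15) = -68.3 J/K.

ΔS = -68.3 J/K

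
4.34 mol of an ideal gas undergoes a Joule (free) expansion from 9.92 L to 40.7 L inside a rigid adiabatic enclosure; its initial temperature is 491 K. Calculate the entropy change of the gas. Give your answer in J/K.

No heat is exchanged and no work is done, so the ideal-gas temperature stays constant.
Entropy is a state function; using a reversible isothermal path, ΔS_gas = nR ln(V₂/V₁) = 4.34 × 8.314 × ln(40.7/9.92) = 50.9 J/K.

ΔS_gas = 50.9 J/K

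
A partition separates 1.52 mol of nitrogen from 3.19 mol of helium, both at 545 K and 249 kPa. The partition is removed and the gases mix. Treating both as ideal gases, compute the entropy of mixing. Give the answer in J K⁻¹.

Mole fractions: x_A = 1.52/4.71 = 0.323, x_B = 0.677.
ΔS_mix = −R(n_A ln x_A + n_B ln x_B) = −8.314 × (1.52 ln 0.323 + 3.19 ln 0.677) = 24.6 J/K.

ΔS_mix = 24.6 J/K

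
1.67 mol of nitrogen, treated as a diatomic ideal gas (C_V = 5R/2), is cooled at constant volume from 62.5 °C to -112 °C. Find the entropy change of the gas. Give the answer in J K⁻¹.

In kelvin: T₁ = 335.65 K, T₂ = 161.15 K. At constant volume, ΔS = nC_V ln(T₂/T₁) with C_V = 5R/2 = 20.79 J mol⁻¹ K⁻¹.
ΔS = 1.67 × 20.79 × ln(161.15/335.65) = -25.5 J/K.

ΔS = -25.5 J/K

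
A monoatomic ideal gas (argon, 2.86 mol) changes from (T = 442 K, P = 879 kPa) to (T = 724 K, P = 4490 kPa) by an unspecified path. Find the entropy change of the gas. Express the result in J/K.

ΔS = -9.44 J/K

ΔS = nC_p ln(T₂/T₁) − nR ln(P₂/P₁), with C_p = 5R/2 = 20.79 J mol⁻¹ K⁻¹ for a monoatomic ideal gas.
ΔS = 2.86 × [20.79 × ln(724/442) − 8.314 × ln(4490/879)] = -9.44 J/K.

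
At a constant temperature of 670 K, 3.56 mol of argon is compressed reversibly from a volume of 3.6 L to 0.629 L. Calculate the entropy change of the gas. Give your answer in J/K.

For an isothermal ideal gas ΔS_gas = nR ln(V₂/V₁) = 3.56 × 8.314 × ln(0.629/3.6) = -51.6 J/K.

ΔS_gas = -51.6 J/K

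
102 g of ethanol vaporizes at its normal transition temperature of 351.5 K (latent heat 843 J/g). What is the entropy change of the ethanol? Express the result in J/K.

Heat absorbed by the substance: Q = mL = 102 × 843 = 85986 J.
At constant T, ΔS = Q_rev/T = 85986 / 351.5 = 245 J/K.

ΔS = 245 J/K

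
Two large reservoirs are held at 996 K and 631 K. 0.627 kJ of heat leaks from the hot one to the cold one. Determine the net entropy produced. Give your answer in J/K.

ΔS_total = 0.364 J/K

ΔS_hot = −Q/T_H = −627/996 = -0.6295 J/K and ΔS_cold = +Q/T_C = 627/631 = 0.9937 J/K.
ΔS_total = -0.6295 + 0.9937 = 0.364 J/K, positive as the second law requires.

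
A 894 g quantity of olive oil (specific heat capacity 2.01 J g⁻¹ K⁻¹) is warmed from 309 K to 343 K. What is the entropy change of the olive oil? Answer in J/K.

ΔS = ∫dQ_rev/T = m c ln(T₂/T₁) = 894 × 2.01 × ln(343/309) = 188 J/K.

ΔS = 188 J/K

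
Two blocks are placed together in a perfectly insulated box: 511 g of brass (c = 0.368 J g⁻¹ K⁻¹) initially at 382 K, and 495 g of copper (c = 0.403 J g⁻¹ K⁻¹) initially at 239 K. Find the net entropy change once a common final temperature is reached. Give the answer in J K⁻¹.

ΔS_total = 10.6 J/K

Energy balance: T_f = (m₁c₁T₁ + m₂c₂T₂)/(m₁c₁ + m₂c₂) = 308.39 K.
ΔS₁ = m₁c₁ ln(T_f/T₁) = 188.048 × ln(308.39/382) = -40.25 J/K.
ΔS₂ = m₂c₂ ln(T_f/T₂) = 199.485 × ln(308.39/239) = 50.85 J/K.
ΔS_total = -40.25 + 50.85 = 10.6 J/K.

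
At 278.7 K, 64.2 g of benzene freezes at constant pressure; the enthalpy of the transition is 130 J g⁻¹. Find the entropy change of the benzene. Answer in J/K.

Heat released by the substance: Q = −mL = −64.2 × 130 = −8346 J.
At constant T, ΔS = Q_rev/T = −8346 / 278.7 = -29.9 J/K.

ΔS = -29.9 J/K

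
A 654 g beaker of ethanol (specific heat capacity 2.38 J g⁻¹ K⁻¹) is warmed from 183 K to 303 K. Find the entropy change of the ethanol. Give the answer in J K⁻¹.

ΔS = 785 J/K

ΔS = ∫dQ_rev/T = m c ln(T₂/T₁) = 654 × 2.38 × ln(303/183) = 785 J/K.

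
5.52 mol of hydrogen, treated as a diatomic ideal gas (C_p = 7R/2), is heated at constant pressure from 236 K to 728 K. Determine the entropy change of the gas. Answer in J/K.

ΔS = 181 J/K

At constant pressure, ΔS = nC_p ln(T₂/T₁) with C_p = 7R/2 = 29.1 J mol⁻¹ K⁻¹.
ΔS = 5.52 × 29.1 × ln(728/236) = 181 J/K.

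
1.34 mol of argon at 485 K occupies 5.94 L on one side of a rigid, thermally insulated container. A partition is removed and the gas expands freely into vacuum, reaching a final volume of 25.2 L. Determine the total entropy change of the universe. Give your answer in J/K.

For an ideal gas in free expansion Q = 0 and W = 0, so T is unchanged.
Entropy is a state function; using a reversible isothermal path, ΔS_gas = nR ln(V₂/V₁) = 1.34 × 8.314 × ln(25.2/5.94) = 16.1 J/K.
The insulated surroundings exchange no heat, so ΔS_surr = 0 and ΔS_universe = ΔS_gas.

ΔS_universe = 16.1 J/K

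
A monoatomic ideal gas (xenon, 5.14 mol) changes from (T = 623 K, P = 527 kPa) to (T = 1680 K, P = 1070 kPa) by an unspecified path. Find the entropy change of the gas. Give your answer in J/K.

ΔS = 75.7 J/K

ΔS = nC_p ln(T₂/T₁) − nR ln(P₂/P₁), with C_p = 5R/2 = 20.79 J mol⁻¹ K⁻¹ for a monoatomic ideal gas.
ΔS = 5.14 × [20.79 × ln(1680/623) − 8.314 × ln(1070/527)] = 75.7 J/K.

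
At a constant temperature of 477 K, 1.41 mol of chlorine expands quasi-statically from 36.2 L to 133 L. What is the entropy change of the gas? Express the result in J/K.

ΔS_gas = 15.3 J/K

For an isothermal ideal gas ΔS_gas = nR ln(V₂/V₁) = 1.41 × 8.314 × ln(133/36.2) = 15.3 J/K.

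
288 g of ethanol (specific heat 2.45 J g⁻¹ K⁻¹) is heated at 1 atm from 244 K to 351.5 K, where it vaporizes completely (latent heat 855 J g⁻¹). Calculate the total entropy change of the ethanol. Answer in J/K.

ΔS = 958 J/K

Warming step: ΔS₁ = m c ln(T_tr/T_i) = 288 × 2.45 × ln(351.5/244) = 257.6 J/K.
Phase change: ΔS₂ = +mL/T_tr = 288 × 855 / 351.5 = 700.5 J/K.
ΔS_total = (257.6) + (700.5) = 958 J/K.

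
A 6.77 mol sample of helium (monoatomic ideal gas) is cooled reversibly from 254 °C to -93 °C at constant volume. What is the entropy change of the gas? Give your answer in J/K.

In kelvin: T₁ = 527.15 K, T₂ = 180.15 K. At constant volume, ΔS = nC_V ln(T₂/T₁) with C_V = 3R/2 = 12.47 J mol⁻¹ K⁻¹.
ΔS = 6.77 × 12.47 × ln(180.15/527.15) = -90.7 J/K.

ΔS = -90.7 J/K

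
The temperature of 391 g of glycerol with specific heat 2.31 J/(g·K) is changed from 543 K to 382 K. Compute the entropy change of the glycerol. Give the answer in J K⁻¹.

ΔS = ∫dQ_rev/T = m c ln(T₂/T₁) = 391 × 2.31 × ln(382/543) = -318 J/K.

ΔS = -318 J/K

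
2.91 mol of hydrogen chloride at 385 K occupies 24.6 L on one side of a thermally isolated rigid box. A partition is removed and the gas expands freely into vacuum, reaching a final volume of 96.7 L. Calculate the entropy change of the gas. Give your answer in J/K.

For an ideal gas in free expansion Q = 0 and W = 0, so T is unchanged.
Entropy is a state function; using a reversible isothermal path, ΔS_gas = nR ln(V₂/V₁) = 2.91 × 8.314 × ln(96.7/24.6) = 33.1 J/K.

ΔS_gas = 33.1 J/K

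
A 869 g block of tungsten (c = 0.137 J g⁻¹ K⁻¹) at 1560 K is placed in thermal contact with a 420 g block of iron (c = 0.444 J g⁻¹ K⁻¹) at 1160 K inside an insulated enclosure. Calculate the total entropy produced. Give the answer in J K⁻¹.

Energy balance: T_f = (m₁c₁T₁ + m₂c₂T₂)/(m₁c₁ + m₂c₂) = 1315.9 K.
ΔS₁ = m₁c₁ ln(T_f/T₁) = 119.053 × ln(1315.9/1560) = -20.26 J/K.
ΔS₂ = m₂c₂ ln(T_f/T₂) = 186.48 × ln(1315.9/1160) = 23.51 J/K.
ΔS_total = -20.26 + 23.51 = 3.25 J/K.

ΔS_total = 3.25 J/K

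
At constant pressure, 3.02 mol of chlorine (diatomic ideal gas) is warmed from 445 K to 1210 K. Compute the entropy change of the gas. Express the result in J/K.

ΔS = 87.9 J/K

At constant pressure, ΔS = nC_p ln(T₂/T₁) with C_p = 7R/2 = 29.1 J mol⁻¹ K⁻¹.
ΔS = 3.02 × 29.1 × ln(1210/445) = 87.9 J/K.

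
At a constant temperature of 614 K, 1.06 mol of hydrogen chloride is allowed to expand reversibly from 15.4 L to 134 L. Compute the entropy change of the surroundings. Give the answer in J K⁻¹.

For an isothermal ideal gas ΔS_gas = nR ln(V₂/V₁) = 1.06 × 8.314 × ln(134/15.4) = 19.1 J/K.
The process is reversible, so ΔS_surr = −ΔS_gas = -19.1 J/K and ΔS_universe = 0.

ΔS_surr = -19.1 J/K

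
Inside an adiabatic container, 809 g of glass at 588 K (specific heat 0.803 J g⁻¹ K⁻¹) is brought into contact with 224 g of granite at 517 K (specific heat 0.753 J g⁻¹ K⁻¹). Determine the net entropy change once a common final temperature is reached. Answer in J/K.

ΔS_total = 1.08 J/K

Energy balance: T_f = (m₁c₁T₁ + m₂c₂T₂)/(m₁c₁ + m₂c₂) = 573.37 K.
ΔS₁ = m₁c₁ ln(T_f/T₁) = 649.627 × ln(573.37/588) = -16.37 J/K.
ΔS₂ = m₂c₂ ln(T_f/T₂) = 168.672 × ln(573.37/517) = 17.45 J/K.
ΔS_total = -16.37 + 17.45 = 1.08 J/K.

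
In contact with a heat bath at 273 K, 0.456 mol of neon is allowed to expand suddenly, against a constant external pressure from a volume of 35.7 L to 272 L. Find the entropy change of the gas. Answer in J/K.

Entropy is a state function, so ΔS_gas depends only on the end states.
For an isothermal ideal gas ΔS_gas = nR ln(V₂/V₁) = 0.456 × 8.314 × ln(272/35.7) = 7.7 J/K.

ΔS_gas = 7.7 J/K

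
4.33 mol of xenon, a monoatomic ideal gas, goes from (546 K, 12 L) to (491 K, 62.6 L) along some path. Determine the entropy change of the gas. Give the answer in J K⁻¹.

ΔS = 53.7 J/K

Entropy is a state function: ΔS = nC_V ln(T₂/T₁) + nR ln(V₂/V₁), with C_V = 3R/2 = 12.47 J mol⁻¹ K⁻¹ for a monoatomic ideal gas.
ΔS = 4.33 × [12.47 × ln(491/546) + 8.314 × ln(62.6/12)] = 53.7 J/K.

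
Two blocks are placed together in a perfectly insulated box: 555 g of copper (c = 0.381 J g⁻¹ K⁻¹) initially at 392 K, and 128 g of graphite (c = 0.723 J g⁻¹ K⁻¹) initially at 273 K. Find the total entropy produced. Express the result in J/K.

ΔS_total = 4 J/K

Energy balance: T_f = (m₁c₁T₁ + m₂c₂T₂)/(m₁c₁ + m₂c₂) = 355.77 K.
ΔS₁ = m₁c₁ ln(T_f/T₁) = 211.455 × ln(355.77/392) = -20.504 J/K.
ΔS₂ = m₂c₂ ln(T_f/T₂) = 92.544 × ln(355.77/273) = 24.508 J/K.
ΔS_total = -20.504 + 24.508 = 4 J/K.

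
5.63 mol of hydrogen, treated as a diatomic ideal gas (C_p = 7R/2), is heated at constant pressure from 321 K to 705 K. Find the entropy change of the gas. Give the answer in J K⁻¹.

ΔS = 129 J/K

At constant pressure, ΔS = nC_p ln(T₂/T₁) with C_p = 7R/2 = 29.1 J mol⁻¹ K⁻¹.
ΔS = 5.63 × 29.1 × ln(705/321) = 129 J/K.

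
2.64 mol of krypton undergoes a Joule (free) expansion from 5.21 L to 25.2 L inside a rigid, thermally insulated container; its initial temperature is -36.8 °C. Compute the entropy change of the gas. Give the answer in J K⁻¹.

For an ideal gas in free expansion Q = 0 and W = 0, so T is unchanged.
Entropy is a state function; using a reversible isothermal path, ΔS_gas = nR ln(V₂/V₁) = 2.64 × 8.314 × ln(25.2/5.21) = 34.6 J/K.

ΔS_gas = 34.6 J/K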